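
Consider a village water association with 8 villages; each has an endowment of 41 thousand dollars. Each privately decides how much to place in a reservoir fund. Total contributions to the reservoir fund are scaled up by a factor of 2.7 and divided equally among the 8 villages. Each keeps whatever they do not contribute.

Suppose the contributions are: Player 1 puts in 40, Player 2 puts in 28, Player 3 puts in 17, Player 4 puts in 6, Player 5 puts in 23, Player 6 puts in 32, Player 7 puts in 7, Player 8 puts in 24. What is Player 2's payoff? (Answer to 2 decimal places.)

72.74 thousand dollars

Total contributed: 40 + 28 + 17 + 6 + 23 + 32 + 7 + 24 = 177.
Each receives 2.7 × 177 / 8 = 59.74 from the reservoir fund.
Player 2 keeps 41 − 28 = 13, so Player 2's payoff is 13 + 59.74 = 72.74.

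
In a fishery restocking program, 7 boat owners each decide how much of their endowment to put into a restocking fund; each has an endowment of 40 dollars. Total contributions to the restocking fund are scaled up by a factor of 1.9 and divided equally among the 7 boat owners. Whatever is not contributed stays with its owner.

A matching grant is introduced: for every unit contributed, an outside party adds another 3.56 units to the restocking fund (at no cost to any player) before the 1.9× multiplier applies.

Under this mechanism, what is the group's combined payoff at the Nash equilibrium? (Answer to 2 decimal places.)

2425.92 dollars

The effective private return per unit is now 1.9 × 4.56 / 7 = 1.2377 > 1, so every player's dominant strategy flips to full contribution.
At the Nash equilibrium everyone contributes 40. Group total payoff = 1.9 × 4.56 × 280 = 2425.92.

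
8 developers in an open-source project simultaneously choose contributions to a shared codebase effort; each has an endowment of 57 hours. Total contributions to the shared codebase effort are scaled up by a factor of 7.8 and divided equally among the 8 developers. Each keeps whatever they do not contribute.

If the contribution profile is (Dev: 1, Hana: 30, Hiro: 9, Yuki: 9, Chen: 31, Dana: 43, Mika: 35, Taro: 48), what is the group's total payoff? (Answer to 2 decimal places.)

Total contributed: 1 + 30 + 9 + 9 + 31 + 43 + 35 + 48 = 206; total kept: 8 × 57 − 206 = 250.
The shared codebase effort pays out 7.8 × 206 = 1606.80 in aggregate.
Group total = 250 + 1606.80 = 1856.80.

1856.80 hours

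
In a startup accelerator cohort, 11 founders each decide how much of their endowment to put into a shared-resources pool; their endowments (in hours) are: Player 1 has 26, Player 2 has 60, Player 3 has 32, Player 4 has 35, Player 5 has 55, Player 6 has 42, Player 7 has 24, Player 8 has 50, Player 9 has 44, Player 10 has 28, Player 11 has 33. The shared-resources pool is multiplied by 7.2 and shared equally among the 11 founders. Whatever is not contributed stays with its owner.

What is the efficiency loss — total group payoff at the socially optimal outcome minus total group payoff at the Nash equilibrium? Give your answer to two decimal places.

2659.80 hours

The private return per contributed unit is 7.2/11 = 0.6545 < 1 for every player regardless of endowment, so the Nash equilibrium is zero contribution and the group total is Σ E_j = 26 + 60 + 32 + 35 + 55 + 42 + 24 + 50 + 44 + 28 + 33 = 429.
Each contributed unit returns 7.200 to the group, so the social optimum is full contribution by everyone: group total = 7.200 × 429 = 3088.80.
Efficiency loss = (7.200 − 1) × 429 = 2659.80.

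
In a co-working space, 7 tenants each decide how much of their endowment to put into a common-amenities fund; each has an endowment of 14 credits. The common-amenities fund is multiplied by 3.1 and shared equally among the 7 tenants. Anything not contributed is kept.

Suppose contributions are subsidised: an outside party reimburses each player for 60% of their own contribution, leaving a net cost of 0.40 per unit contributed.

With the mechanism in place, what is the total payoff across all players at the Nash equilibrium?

With the mechanism, a contributed unit returns (3.1/7) / 0.40 = 1.1071 per unit of net cost to the contributor — now above 1 — so contributing fully is weakly dominant for every player.
At the Nash equilibrium everyone contributes 14. Group total payoff = 7 × (14 × 0.60 + 3.1 × 14) = 362.60.

362.60 credits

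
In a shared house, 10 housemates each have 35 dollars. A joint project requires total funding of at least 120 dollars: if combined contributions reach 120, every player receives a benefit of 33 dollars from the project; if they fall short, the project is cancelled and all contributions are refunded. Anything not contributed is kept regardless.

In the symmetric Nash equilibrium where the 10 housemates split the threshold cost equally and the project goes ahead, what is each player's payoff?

56 dollars

Equal share of the threshold: 120/10 = 12.
At this profile no one gains by cutting their contribution: any cut drops the total below 120, the project is cancelled, contributions are refunded, and the deviator ends with 35, which is less than 35 − 12 + 33 = 56. Contributing more than 12 just wastes the excess. So contributing exactly 12 is a best response.
Each player's payoff: 35 − 12 + 33 = 56.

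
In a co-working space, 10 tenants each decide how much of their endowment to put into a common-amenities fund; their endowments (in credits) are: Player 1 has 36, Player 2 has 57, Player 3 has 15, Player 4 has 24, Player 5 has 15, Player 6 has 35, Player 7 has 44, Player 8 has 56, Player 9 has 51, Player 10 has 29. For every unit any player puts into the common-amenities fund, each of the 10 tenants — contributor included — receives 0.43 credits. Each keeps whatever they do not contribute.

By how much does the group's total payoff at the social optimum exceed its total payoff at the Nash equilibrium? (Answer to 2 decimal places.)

The private return per contributed unit is 0.43 < 1 for everyone, so the Nash equilibrium is zero contribution and the group total is Σ E_j = 36 + 57 + 15 + 24 + 15 + 35 + 44 + 56 + 51 + 29 = 362.
Each contributed unit returns 4.300 to the group, so the social optimum is full contribution by everyone: group total = 4.300 × 362 = 1556.60.
Efficiency loss = (4.300 − 1) × 362 = 1194.60.

1194.60 credits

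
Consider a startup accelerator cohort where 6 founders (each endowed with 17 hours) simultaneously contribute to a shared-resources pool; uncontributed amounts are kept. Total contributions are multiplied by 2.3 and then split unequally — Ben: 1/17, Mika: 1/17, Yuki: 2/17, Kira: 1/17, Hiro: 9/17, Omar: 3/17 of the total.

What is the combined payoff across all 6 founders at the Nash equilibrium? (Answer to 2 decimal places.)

124.10 hours

Each unit j contributes comes back to j as 2.3 × (j's share), so j prefers to contribute only if that share exceeds 1/2.3 = 0.4348; otherwise keeping the unit dominates.
Only Hiro (9/17) clears that bar, contributing 17; the remaining 5 contribute 0. Total contributed: 17.
The shared-resources pool pays out 2.3 × 17 = 39.10 in total (split across the unequal shares, but the aggregate is all that matters for the group sum).
The 5 free-riders keep 17 each, adding 85. Group total = 85 + 39.10 = 124.10.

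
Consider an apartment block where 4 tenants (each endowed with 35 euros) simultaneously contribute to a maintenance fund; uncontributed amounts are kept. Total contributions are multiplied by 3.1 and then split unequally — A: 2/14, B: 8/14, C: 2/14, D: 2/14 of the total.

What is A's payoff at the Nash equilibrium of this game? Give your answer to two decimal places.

50.50 euros

A player with share s gets back 3.1·s per unit contributed, so full contribution is dominant for anyone with s > 1/3.1 = 0.3226 and zero contribution is dominant for anyone below.
B alone (share 8/14) is above the threshold, contributing 35; the remaining 3 contribute 0. Total contributed: 35.
A keeps 35 and receives 3.1 × 35 × 2/14 = 15.50 from the maintenance fund, for a payoff of 50.50.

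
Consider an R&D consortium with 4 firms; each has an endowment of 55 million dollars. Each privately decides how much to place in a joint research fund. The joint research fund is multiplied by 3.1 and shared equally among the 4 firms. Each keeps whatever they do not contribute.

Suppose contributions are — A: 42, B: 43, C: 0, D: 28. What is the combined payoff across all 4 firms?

457.30 million dollars

Total contributed: 42 + 43 + 0 + 28 = 113; total kept: 4 × 55 − 113 = 107.
The joint research fund pays out 3.1 × 113 = 350.30 in aggregate.
Group total = 107 + 350.30 = 457.30.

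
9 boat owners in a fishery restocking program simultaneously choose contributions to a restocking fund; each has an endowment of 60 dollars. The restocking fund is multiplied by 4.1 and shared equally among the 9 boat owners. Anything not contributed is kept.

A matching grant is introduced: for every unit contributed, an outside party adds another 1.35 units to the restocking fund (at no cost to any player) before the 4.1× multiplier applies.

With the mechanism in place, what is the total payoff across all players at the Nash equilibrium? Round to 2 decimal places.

The effective private return per unit is now 4.1 × 2.35 / 9 = 1.0706 > 1, so every player's dominant strategy flips to full contribution.
So the Nash equilibrium is full contribution by all 9; the group earns 4.1 × 2.35 × 540 = 5202.90.

5202.90 dollars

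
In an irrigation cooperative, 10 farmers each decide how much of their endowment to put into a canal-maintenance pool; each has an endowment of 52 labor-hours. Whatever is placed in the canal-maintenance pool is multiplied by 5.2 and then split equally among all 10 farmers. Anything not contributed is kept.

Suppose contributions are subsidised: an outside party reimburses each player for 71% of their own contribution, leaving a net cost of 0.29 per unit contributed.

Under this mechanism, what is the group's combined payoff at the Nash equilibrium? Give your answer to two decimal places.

The effective private return per unit is now (5.2/10) / 0.29 = 1.7931 > 1, so every player's dominant strategy flips to full contribution.
So the Nash equilibrium is full contribution by all 10; the group earns 10 × (52 × 0.71 + 5.2 × 52) = 3073.20.

3073.20 labor-hours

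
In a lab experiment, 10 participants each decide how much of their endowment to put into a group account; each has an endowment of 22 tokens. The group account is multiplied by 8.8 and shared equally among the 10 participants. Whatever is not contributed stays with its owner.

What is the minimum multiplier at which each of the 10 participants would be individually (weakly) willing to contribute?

A contributed unit returns (multiplier)/10 to its contributor.
This reaches 1 exactly when the multiplier is 10.

10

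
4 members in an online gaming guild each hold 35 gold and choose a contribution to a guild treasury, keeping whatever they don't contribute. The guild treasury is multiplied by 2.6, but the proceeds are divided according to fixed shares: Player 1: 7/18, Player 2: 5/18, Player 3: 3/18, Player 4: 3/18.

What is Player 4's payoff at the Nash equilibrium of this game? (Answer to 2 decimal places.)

50.17 gold

A player with share s gets back 2.6·s per unit contributed, so full contribution is dominant for anyone with s > 1/2.6 = 0.3846 and zero contribution is dominant for anyone below.
The only share above 0.3846 is Player 1's 7/18, contributing 35; the remaining 3 contribute 0. Total contributed: 35.
Player 4 keeps 35 and receives 2.6 × 35 × 3/18 = 15.17 from the guild treasury, for a payoff of 50.17.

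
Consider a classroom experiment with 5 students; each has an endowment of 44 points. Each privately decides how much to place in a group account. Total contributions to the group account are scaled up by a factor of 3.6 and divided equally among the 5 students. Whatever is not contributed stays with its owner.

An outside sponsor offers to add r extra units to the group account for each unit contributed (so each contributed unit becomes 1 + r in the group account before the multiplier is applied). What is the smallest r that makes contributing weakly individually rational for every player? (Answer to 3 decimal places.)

0.389

With matching at rate r, one contributed unit becomes (1 + r) in the group account and returns 3.6 × (1 + r) / 5 to the contributor.
Setting this equal to 1: 1 + r = 5/3.6 = 1.3889.
So the minimum matching rate is r = 1.3889 − 1 = 0.389.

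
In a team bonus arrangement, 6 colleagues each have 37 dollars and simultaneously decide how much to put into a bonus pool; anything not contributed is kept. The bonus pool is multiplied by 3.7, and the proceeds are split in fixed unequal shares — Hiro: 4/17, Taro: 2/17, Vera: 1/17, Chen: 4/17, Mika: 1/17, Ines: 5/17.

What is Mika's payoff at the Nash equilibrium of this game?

45.05 dollars

A player with share s gets back 3.7·s per unit contributed, so full contribution is dominant for anyone with s > 1/3.7 = 0.2703 and zero contribution is dominant for anyone below.
Ines alone (share 5/17) is above the threshold, contributing 37; the remaining 5 contribute 0. Total contributed: 37.
Mika keeps 37 and receives 3.7 × 37 × 1/17 = 8.05 from the bonus pool, for a payoff of 45.05.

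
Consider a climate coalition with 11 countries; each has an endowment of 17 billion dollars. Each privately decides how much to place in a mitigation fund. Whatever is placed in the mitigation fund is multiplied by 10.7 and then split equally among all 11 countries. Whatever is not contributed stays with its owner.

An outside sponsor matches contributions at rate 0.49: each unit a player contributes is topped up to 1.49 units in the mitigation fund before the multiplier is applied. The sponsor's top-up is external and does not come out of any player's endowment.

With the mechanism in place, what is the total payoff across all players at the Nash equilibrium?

Under the mechanism each unit contributed yields 10.7 × 1.49 / 11 = 1.4494 back to its contributor per unit of net cost, which exceeds 1, making full contribution the dominant choice for everyone.
At the Nash equilibrium everyone contributes 17. Group total payoff = 10.7 × 1.49 × 187 = 2981.34.

2981.34 billion dollars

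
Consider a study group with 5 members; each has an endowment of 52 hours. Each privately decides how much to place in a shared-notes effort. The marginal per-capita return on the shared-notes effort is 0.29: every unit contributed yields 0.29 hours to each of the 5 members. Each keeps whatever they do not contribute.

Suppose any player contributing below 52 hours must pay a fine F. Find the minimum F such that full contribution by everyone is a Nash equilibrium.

Given the others contribute fully, the best deviation is to contribute 0 (any partial contribution still incurs the fine and gives up units whose private return 0.29 is below 1).
Deviating from 52 to 0 saves 52 hours but forfeits the deviator's share of the drop in the shared-notes effort: 0.29 × 52 = 15.08.
So the deviation gain is 52 − 15.08 = 36.92, and the fine must be at least 36.92 hours to wipe it out.

36.92 hours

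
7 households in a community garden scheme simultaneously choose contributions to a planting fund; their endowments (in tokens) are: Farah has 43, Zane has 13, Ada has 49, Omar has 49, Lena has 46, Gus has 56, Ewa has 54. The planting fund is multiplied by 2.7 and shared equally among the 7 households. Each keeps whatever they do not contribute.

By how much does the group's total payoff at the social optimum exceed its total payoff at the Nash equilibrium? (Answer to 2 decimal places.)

The private return per contributed unit is 2.7/7 = 0.3857 < 1 for every player regardless of endowment, so the Nash equilibrium is zero contribution and the group total is Σ E_j = 43 + 13 + 49 + 49 + 46 + 56 + 54 = 310.
Each contributed unit returns 2.700 to the group, so the social optimum is full contribution by everyone: group total = 2.700 × 310 = 837.00.
Efficiency loss = (2.700 − 1) × 310 = 527.00.

527.00 tokens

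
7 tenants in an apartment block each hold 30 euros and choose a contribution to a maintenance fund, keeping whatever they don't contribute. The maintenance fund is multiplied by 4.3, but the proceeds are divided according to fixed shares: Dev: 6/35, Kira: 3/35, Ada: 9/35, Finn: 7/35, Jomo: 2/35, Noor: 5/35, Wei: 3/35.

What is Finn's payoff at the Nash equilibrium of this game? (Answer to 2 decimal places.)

55.80 euros

Player j's private return per contributed unit is 4.3 × (j's share). Contributing is weakly dominant for j when that share is at least 1/4.3 = 0.2326, and contributing 0 is dominant otherwise.
Ada alone (share 9/35) is above the threshold, contributing 30; the remaining 6 contribute 0. Total contributed: 30.
Finn keeps 30 and receives 4.3 × 30 × 7/35 = 25.80 from the maintenance fund, for a payoff of 55.80.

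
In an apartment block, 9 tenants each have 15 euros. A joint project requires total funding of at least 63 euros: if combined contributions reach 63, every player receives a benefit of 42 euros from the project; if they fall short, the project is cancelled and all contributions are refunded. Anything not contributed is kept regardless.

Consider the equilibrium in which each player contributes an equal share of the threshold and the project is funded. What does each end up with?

Equal share of the threshold: 63/9 = 7.
At this profile no one gains by cutting their contribution: any cut drops the total below 63, the project is cancelled, contributions are refunded, and the deviator ends with 15, which is less than 15 − 7 + 42 = 50. Contributing more than 7 just wastes the excess. So contributing exactly 7 is a best response.
Each player's payoff: 15 − 7 + 42 = 50.

50 euros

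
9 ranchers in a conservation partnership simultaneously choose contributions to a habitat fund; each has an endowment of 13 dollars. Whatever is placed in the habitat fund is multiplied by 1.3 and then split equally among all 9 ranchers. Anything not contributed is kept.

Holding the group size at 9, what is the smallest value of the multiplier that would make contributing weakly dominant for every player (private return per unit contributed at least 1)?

9

A contributed unit returns (multiplier)/9 to its contributor.
This reaches 1 exactly when the multiplier is 9.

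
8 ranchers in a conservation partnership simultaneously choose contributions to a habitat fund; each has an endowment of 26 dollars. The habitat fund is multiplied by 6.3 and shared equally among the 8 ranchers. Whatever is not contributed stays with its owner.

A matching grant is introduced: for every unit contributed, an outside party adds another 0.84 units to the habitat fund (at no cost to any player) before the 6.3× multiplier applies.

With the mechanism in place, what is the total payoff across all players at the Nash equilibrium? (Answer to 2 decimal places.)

The effective private return per unit is now 6.3 × 1.84 / 8 = 1.4490 > 1, so every player's dominant strategy flips to full contribution.
At the Nash equilibrium everyone contributes 26. Group total payoff = 6.3 × 1.84 × 208 = 2411.14.

2411.14 dollars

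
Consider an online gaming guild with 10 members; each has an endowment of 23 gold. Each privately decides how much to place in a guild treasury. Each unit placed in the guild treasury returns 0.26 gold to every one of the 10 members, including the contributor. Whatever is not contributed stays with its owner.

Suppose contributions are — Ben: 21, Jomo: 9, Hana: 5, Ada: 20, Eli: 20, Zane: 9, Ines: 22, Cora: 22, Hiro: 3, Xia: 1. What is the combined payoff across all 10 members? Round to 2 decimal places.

Total contributed: 21 + 9 + 5 + 20 + 20 + 9 + 22 + 22 + 3 + 1 = 132; total kept: 10 × 23 − 132 = 98.
The guild treasury pays out 0.26 × 10 × 132 = 343.20 in aggregate.
Group total = 98 + 343.20 = 441.20.

441.20 gold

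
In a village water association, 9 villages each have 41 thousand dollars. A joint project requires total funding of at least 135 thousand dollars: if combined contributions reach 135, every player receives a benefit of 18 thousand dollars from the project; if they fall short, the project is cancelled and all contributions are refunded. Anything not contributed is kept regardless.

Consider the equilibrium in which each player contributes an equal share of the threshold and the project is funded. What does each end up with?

44 thousand dollars

Equal share of the threshold: 135/9 = 15.
At this profile no one gains by cutting their contribution: any cut drops the total below 135, the project is cancelled, contributions are refunded, and the deviator ends with 41, which is less than 41 − 15 + 18 = 44. Contributing more than 15 just wastes the excess. So contributing exactly 15 is a best response.
Each player's payoff: 41 − 15 + 18 = 44.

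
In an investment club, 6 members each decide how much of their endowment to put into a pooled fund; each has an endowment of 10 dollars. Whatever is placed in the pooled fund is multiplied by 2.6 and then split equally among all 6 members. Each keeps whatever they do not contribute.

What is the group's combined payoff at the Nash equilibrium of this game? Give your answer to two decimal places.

60.00 dollars

Each contributed unit returns 2.6/6 = 0.4333 to its contributor — below 1 — so contributing 0 is dominant for every player. At the Nash equilibrium everyone keeps their 10, and the group total is 6 × 10 = 60.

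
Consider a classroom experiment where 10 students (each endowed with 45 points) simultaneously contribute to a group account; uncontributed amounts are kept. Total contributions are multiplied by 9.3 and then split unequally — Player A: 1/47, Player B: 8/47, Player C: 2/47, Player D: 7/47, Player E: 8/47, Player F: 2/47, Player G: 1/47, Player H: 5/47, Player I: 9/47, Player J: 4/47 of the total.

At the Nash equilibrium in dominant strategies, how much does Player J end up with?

A player with share s gets back 9.3·s per unit contributed, so full contribution is dominant for anyone with s > 1/9.3 = 0.1075 and zero contribution is dominant for anyone below.
Player B, Player D, Player E and Player I are above the threshold, contributing 45 each; the remaining 6 contribute 0. Total contributed: 180.
Player J keeps 45 and receives 9.3 × 180 × 4/47 = 142.47 from the group account, for a payoff of 187.47.

187.47 points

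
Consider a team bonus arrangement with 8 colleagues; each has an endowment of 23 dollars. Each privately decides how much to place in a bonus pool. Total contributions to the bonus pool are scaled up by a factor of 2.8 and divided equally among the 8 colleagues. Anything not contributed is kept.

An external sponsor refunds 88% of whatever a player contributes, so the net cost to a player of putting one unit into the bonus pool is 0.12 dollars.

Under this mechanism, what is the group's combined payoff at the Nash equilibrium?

677.12 dollars

Under the mechanism each unit contributed yields (2.8/8) / 0.12 = 2.9167 back to its contributor per unit of net cost, which exceeds 1, making full contribution the dominant choice for everyone.
So the Nash equilibrium is full contribution by all 8; the group earns 8 × (23 × 0.88 + 2.8 × 23) = 677.12.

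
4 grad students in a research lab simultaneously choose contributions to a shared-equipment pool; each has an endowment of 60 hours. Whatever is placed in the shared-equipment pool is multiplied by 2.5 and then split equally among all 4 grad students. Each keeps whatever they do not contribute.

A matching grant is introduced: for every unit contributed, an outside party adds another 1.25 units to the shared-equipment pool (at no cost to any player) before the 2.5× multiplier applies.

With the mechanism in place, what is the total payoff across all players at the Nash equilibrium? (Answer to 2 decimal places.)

1350.00 hours

The effective private return per unit is now 2.5 × 2.25 / 4 = 1.4063 > 1, so every player's dominant strategy flips to full contribution.
So the Nash equilibrium is full contribution by all 4; the group earns 2.5 × 2.25 × 240 = 1350.00.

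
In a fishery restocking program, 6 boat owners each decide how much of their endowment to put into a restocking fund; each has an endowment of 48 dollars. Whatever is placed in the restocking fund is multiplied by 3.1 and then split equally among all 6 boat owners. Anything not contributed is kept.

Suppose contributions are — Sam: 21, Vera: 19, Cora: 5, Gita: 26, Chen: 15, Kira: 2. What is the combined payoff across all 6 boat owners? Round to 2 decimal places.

472.80 dollars

Total contributed: 21 + 19 + 5 + 26 + 15 + 2 = 88; total kept: 6 × 48 − 88 = 200.
The restocking fund pays out 3.1 × 88 = 272.80 in aggregate.
Group total = 200 + 272.80 = 472.80.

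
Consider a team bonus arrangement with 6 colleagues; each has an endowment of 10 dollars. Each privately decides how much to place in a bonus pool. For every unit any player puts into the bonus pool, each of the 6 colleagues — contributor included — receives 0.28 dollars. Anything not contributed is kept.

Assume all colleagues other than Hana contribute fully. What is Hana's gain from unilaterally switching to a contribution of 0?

Switching from a contribution of 10 to 0 lets Hana keep an extra 10 dollars, but lowers the bonus pool by 10, which costs Hana their own share of that drop: 0.28 × 10 = 2.80.
Net gain = 10 − 2.80 = 7.20. The private return per contributed unit (0.28) is below 1, so free-riding is indeed the best response regardless of what the others do.

7.20 dollars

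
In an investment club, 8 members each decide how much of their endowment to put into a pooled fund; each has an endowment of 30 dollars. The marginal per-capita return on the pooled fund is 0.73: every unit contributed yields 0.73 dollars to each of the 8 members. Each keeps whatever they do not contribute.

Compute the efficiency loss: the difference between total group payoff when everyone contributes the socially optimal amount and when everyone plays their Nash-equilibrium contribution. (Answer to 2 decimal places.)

The private return per contributed unit is 0.73 < 1, so contributing 0 is dominant for every player. At the Nash equilibrium everyone keeps their 30, and the group total is 8 × 30 = 240.
Each contributed unit returns 5.840 to the group as a whole (0.73 to each of 8 players), which exceeds 1, so the social optimum is full contribution: group total = 5.840 × 240 = 1401.60.
Efficiency loss = 1401.60 − 240 = 1161.60.

1161.60 dollars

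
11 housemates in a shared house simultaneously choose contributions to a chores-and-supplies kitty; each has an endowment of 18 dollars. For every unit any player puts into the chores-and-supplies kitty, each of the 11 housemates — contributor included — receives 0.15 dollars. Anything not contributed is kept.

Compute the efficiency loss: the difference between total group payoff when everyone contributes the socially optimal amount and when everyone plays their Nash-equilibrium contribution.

The private return per contributed unit is 0.15 < 1, so contributing 0 is dominant for every player. At the Nash equilibrium everyone keeps their 18, and the group total is 11 × 18 = 198.
Each contributed unit returns 1.650 to the group as a whole (0.15 to each of 11 players), which exceeds 1, so the social optimum is full contribution: group total = 1.650 × 198 = 326.70.
Efficiency loss = 326.70 − 198 = 128.70.

128.70 dollars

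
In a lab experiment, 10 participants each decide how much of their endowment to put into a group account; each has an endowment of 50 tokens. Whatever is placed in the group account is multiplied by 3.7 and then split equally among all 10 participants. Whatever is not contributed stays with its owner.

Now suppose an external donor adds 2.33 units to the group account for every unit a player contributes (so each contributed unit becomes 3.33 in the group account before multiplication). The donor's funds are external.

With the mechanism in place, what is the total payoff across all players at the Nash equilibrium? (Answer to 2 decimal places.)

6160.50 tokens

The effective private return per unit is now 3.7 × 3.33 / 10 = 1.2321 > 1, so every player's dominant strategy flips to full contribution.
At the Nash equilibrium everyone contributes 50. Group total payoff = 3.7 × 3.33 × 500 = 6160.50.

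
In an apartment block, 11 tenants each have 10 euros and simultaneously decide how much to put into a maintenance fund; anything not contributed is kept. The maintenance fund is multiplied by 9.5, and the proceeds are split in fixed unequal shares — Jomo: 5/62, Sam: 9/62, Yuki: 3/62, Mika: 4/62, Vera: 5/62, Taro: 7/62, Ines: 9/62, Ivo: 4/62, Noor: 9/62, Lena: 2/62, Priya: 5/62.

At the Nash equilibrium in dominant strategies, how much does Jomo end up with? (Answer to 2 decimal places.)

40.65 euros

For player j, contributing a unit is worthwhile iff 9.5 × (j's share) ≥ 1, i.e. iff j's share is at least 0.1053.
Sam, Taro, Ines and Noor clear that bar, contributing 10 each; the remaining 7 contribute 0. Total contributed: 40.
Jomo keeps 10 and receives 9.5 × 40 × 5/62 = 30.65 from the maintenance fund, for a payoff of 40.65.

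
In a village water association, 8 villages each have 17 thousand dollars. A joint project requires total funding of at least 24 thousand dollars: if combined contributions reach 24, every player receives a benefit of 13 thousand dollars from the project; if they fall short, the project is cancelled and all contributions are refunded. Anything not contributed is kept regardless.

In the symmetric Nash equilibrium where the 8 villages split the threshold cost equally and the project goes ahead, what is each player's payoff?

Equal share of the threshold: 24/8 = 3.
At this profile no one gains by cutting their contribution: any cut drops the total below 24, the project is cancelled, contributions are refunded, and the deviator ends with 17, which is less than 17 − 3 + 13 = 27. Contributing more than 3 just wastes the excess. So contributing exactly 3 is a best response.
Each player's payoff: 17 − 3 + 13 = 27.

27 thousand dollars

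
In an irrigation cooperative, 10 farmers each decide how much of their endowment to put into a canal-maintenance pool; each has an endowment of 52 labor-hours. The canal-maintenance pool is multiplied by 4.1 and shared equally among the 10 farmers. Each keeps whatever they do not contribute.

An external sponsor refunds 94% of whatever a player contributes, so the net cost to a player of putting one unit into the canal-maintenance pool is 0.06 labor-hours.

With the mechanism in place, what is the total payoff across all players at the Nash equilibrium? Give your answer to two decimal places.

2620.80 labor-hours

The effective private return per unit is now (4.1/10) / 0.06 = 6.8333 > 1, so every player's dominant strategy flips to full contribution.
So the Nash equilibrium is full contribution by all 10; the group earns 10 × (52 × 0.94 + 4.1 × 52) = 2620.80.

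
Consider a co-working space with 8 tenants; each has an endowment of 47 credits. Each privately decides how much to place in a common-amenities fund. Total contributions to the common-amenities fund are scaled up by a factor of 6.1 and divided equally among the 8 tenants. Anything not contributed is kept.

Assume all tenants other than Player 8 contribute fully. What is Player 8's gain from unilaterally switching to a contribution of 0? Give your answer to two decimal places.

Switching from a contribution of 47 to 0 lets Player 8 keep an extra 47 credits, but lowers the common-amenities fund by 47, which costs Player 8 their own share of that drop: 6.1/8 × 47 = 35.84.
Net gain = 47 − 35.84 = 11.16. The private return per contributed unit (0.7625) is below 1, so free-riding is indeed the best response regardless of what the others do.

11.16 credits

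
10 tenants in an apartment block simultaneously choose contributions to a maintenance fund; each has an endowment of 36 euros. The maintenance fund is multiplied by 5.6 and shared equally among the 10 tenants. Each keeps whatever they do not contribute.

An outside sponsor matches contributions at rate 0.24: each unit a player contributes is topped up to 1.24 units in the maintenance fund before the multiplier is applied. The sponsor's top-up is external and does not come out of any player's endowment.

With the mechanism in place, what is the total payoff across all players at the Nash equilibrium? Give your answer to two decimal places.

360.00 euros

With the mechanism, a contributed unit returns 5.6 × 1.24 / 10 = 0.6944 per unit of net cost — still below 1 — so contributing 0 remains dominant for every player.
Everyone keeps their endowment and the group total is 10 × 36 = 360.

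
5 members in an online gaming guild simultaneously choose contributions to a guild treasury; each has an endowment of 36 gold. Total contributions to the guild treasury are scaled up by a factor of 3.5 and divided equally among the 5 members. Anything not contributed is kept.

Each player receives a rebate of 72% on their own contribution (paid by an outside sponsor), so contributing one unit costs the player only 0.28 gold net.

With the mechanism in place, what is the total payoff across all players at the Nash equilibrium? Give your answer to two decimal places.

With the mechanism, a contributed unit returns (3.5/5) / 0.28 = 2.5000 per unit of net cost to the contributor — now above 1 — so contributing fully is weakly dominant for every player.
At the Nash equilibrium everyone contributes 36. Group total payoff = 5 × (36 × 0.72 + 3.5 × 36) = 759.60.

759.60 gold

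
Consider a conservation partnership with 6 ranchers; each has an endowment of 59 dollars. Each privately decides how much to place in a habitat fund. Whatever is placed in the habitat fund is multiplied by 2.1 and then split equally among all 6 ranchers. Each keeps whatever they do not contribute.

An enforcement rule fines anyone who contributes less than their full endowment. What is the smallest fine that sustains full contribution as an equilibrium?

Given the others contribute fully, the best deviation is to contribute 0 (any partial contribution still incurs the fine and gives up units whose private return 0.3500 is below 1).
Deviating from 59 to 0 saves 59 dollars but forfeits the deviator's share of the drop in the habitat fund: 2.1/6 × 59 = 20.65.
So the deviation gain is 59 − 20.65 = 38.35, and the fine must be at least 38.35 dollars to wipe it out.

38.35 dollars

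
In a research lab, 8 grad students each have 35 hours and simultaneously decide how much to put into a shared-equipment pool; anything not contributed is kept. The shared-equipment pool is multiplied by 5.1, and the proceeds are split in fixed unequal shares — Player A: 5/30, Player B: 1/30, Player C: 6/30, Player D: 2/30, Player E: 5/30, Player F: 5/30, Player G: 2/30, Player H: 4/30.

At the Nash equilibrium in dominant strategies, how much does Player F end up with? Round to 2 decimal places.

A player with share s gets back 5.1·s per unit contributed, so full contribution is dominant for anyone with s > 1/5.1 = 0.1961 and zero contribution is dominant for anyone below.
The only share above 0.1961 is Player C's 6/30, contributing 35; the remaining 7 contribute 0. Total contributed: 35.
Player F keeps 35 and receives 5.1 × 35 × 5/30 = 29.75 from the shared-equipment pool, for a payoff of 64.75.

64.75 hours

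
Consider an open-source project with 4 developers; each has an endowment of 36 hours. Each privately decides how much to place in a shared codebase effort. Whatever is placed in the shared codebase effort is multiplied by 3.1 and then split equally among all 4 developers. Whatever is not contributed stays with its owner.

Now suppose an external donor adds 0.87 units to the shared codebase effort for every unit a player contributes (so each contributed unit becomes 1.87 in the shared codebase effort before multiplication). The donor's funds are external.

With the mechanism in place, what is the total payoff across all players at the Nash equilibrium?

The effective private return per unit is now 3.1 × 1.87 / 4 = 1.4493 > 1, so every player's dominant strategy flips to full contribution.
At the Nash equilibrium everyone contributes 36. Group total payoff = 3.1 × 1.87 × 144 = 834.77.

834.77 hours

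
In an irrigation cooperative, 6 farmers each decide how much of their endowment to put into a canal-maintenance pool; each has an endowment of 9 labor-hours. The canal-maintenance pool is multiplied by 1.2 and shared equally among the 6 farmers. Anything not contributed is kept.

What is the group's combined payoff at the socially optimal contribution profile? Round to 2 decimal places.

64.80 labor-hours

Each contributed unit returns 1.200 to the group as a whole (0.2000 to each of 6 players), which exceeds 1, so the social optimum is full contribution: group total = 1.200 × 54 = 64.80.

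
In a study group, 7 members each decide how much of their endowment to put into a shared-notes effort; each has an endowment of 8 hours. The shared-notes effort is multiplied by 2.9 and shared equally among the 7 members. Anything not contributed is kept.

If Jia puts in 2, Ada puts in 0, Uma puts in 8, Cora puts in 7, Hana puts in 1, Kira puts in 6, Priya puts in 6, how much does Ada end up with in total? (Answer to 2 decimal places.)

Total contributed: 2 + 0 + 8 + 7 + 1 + 6 + 6 = 30.
Each receives 2.9 × 30 / 7 = 12.43 from the shared-notes effort.
Ada keeps 8 − 0 = 8, so Ada's payoff is 8 + 12.43 = 20.43.

20.43 hours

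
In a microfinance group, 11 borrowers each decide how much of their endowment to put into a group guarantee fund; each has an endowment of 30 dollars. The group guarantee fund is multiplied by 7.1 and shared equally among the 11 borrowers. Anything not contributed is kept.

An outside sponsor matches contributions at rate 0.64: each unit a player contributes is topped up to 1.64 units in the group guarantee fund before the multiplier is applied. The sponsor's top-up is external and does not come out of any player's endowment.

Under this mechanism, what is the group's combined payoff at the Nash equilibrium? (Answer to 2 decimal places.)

3842.52 dollars

With the mechanism, a contributed unit returns 7.1 × 1.64 / 11 = 1.0585 per unit of net cost to the contributor — now above 1 — so contributing fully is weakly dominant for every player.
So the Nash equilibrium is full contribution by all 11; the group earns 7.1 × 1.64 × 330 = 3842.52.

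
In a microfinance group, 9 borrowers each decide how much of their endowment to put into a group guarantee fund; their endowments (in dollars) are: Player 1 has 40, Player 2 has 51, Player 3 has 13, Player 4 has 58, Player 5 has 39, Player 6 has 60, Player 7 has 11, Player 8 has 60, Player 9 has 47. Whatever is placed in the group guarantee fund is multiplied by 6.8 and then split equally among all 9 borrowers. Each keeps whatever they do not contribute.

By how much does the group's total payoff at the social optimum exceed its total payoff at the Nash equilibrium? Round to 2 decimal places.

2198.20 dollars

The private return per contributed unit is 6.8/9 = 0.7556 < 1 for every player regardless of endowment, so the Nash equilibrium is zero contribution and the group total is Σ E_j = 40 + 51 + 13 + 58 + 39 + 60 + 11 + 60 + 47 = 379.
Each contributed unit returns 6.800 to the group, so the social optimum is full contribution by everyone: group total = 6.800 × 379 = 2577.20.
Efficiency loss = (6.800 − 1) × 379 = 2198.20.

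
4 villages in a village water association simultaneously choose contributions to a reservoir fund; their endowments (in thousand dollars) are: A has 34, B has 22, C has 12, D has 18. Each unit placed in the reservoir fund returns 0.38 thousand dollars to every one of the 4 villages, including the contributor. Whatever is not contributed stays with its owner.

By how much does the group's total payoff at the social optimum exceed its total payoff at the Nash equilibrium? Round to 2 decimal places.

The private return per contributed unit is 0.38 < 1 for everyone, so the Nash equilibrium is zero contribution and the group total is Σ E_j = 34 + 22 + 12 + 18 = 86.
Each contributed unit returns 1.520 to the group, so the social optimum is full contribution by everyone: group total = 1.520 × 86 = 130.72.
Efficiency loss = (1.520 − 1) × 86 = 44.72.

44.72 thousand dollars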